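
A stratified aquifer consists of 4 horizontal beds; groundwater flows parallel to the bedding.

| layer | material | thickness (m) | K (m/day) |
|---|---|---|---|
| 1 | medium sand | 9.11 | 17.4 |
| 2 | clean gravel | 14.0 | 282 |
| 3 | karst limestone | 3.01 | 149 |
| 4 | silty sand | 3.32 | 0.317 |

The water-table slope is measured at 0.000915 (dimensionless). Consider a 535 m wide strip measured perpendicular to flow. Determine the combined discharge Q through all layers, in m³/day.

2230

Flow is parallel to layering, so each bed carries its own Darcy discharge and the transmissivities add.
Σ(K_i·b_i) = 17.4×9.11 + 282×14.0 + 149×3.01 + 0.317×3.32 = 4556 m²/day.
Hydraulic gradient i = 0.000915.
Q = Σ(K_i·b_i) · W · i = 4556 × 535 × 0.0009150 = 2230 m³/day.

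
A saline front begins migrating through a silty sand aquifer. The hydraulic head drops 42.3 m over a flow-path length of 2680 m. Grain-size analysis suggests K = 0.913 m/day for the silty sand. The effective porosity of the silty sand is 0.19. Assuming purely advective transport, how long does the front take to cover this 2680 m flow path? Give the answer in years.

96.7

Hydraulic gradient i = Δh / L = 42.3 / 2680 = 0.01578.
Darcy flux q = K · i = 0.9130 × 0.01578 = 0.01441 m/day.
Seepage velocity v = q / n_e = 0.01441 / 0.19 = 0.07584 m/day.
Travel time t = L / v = 2680 / 0.07584 = 35336 days = 96.74 years.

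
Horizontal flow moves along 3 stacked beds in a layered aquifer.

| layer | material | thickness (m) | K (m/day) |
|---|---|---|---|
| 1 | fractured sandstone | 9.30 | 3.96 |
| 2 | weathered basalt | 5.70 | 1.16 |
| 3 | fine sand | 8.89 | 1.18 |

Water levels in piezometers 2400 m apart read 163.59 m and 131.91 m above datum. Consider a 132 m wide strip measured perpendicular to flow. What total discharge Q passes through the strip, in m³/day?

Flow is parallel to layering, so each bed carries its own Darcy discharge and the transmissivities add.
Σ(K_i·b_i) = 3.96×9.30 + 1.16×5.70 + 1.18×8.89 = 53.93 m²/day.
Hydraulic gradient i = (163.59 − 131.91) / 2400 = 31.68 / 2400 = 0.01320.
Q = Σ(K_i·b_i) · W · i = 53.93 × 132 × 0.01320 = 93.97 m³/day.

94.0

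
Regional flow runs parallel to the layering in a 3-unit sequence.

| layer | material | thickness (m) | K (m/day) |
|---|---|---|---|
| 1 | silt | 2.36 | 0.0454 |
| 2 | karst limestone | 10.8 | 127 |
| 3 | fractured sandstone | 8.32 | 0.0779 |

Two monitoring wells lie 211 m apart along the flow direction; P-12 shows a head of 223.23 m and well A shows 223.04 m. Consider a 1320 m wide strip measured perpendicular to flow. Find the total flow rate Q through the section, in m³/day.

Flow is parallel to layering, so each bed carries its own Darcy discharge and the transmissivities add.
Σ(K_i·b_i) = 0.0454×2.36 + 127×10.8 + 0.0779×8.32 = 1372 m²/day.
Hydraulic gradient i = (223.23 − 223.04) / 211 = 0.19 / 211 = 0.0009005.
Q = Σ(K_i·b_i) · W · i = 1372 × 1320 × 0.0009005 = 1631 m³/day.

1630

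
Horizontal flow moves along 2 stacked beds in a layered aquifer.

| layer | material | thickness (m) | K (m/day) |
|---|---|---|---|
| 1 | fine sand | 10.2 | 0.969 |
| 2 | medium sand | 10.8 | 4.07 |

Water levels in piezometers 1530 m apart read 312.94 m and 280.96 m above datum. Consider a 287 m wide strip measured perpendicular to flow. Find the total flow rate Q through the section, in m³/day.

323

Flow is parallel to layering, so each bed carries its own Darcy discharge and the transmissivities add.
Σ(K_i·b_i) = 0.969×10.2 + 4.07×10.8 = 53.84 m²/day.
Hydraulic gradient i = (312.94 − 280.96) / 1530 = 31.98 / 1530 = 0.02090.
Q = Σ(K_i·b_i) · W · i = 53.84 × 287 × 0.02090 = 323.0 m³/day.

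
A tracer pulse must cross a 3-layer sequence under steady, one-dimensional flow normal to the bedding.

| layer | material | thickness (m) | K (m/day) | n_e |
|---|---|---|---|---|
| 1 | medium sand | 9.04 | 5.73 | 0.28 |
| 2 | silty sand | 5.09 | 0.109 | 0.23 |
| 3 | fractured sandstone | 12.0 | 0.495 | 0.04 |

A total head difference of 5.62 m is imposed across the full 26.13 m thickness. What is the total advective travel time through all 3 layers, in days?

With flow normal to the layers, continuity requires the same specific discharge q through every layer.
Σ(b_i/K_i) = 9.04/5.73 + 5.09/0.109 + 12.0/0.495 = 72.52 d.
q = Δh / Σ(b_i/K_i) = 5.62 / 72.52 = 0.07750 m/day.
In each layer the seepage velocity is v_i = q/n_i, so the layer transit time is t_i = b_i·n_i / q:
  layer 1 (medium sand): t_1 = 9.04 × 0.28 / 0.07750 = 32.66 d
  layer 2 (silty sand): t_2 = 5.09 × 0.23 / 0.07750 = 15.11 d
  layer 3 (fractured sandstone): t_3 = 12.0 × 0.04 / 0.07750 = 6.194 d
Total t = Σ t_i = 53.96 days.

54.0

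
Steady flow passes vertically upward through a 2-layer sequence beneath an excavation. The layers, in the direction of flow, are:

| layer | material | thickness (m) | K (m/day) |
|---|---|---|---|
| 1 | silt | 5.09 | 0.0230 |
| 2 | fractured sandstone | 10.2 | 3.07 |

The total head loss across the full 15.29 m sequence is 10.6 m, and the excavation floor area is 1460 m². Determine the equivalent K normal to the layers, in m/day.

0.0681

Flow is perpendicular to layering, so the layers act in series and the equivalent K is the thickness-weighted harmonic mean.
Total thickness L = 5.09 + 10.2 = 15.29 m.
Σ(b_i/K_i) = 5.09/0.0230 + 10.2/3.07 = 224.6 d.
K_eq = L / Σ(b_i/K_i) = 15.29 / 224.6 = 0.06807 m/day.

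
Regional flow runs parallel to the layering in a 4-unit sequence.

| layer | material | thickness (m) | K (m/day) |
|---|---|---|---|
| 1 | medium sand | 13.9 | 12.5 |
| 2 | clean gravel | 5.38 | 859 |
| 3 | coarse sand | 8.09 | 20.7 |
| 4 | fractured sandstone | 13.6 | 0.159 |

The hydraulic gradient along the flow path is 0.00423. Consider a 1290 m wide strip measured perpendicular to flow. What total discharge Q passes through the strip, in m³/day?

27100

Flow is parallel to layering, so each bed carries its own Darcy discharge and the transmissivities add.
Σ(K_i·b_i) = 12.5×13.9 + 859×5.38 + 20.7×8.09 + 0.159×13.6 = 4965 m²/day.
Hydraulic gradient i = 0.00423.
Q = Σ(K_i·b_i) · W · i = 4965 × 1290 × 0.004230 = 27091 m³/day.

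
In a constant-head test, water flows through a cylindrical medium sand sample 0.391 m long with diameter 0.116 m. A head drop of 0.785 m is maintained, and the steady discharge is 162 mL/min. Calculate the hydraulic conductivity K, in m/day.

11.0

Cross-sectional area A = π·(d/2)² = π × (0.116/2)² = 0.01057 m².
Convert discharge: 162 mL/min = 2.700e-06 m³/s.
Darcy's law rearranged: K = Q·L / (A·Δh) = 2.700e-06 × 0.391 / (0.01057 × 0.785) = 0.0001273 m/s = 10.99 m/day.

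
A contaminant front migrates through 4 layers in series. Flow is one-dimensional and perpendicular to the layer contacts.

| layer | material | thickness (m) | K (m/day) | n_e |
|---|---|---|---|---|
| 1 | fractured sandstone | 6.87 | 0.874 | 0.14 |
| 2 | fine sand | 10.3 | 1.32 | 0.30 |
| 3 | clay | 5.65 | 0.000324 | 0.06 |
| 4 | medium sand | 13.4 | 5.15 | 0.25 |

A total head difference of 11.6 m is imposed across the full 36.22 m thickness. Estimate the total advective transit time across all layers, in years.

With flow normal to the layers, continuity requires the same specific discharge q through every layer.
Σ(b_i/K_i) = 6.87/0.874 + 10.3/1.32 + 5.65/0.000324 + 13.4/5.15 = 17457 d.
q = Δh / Σ(b_i/K_i) = 11.6 / 17457 = 0.0006645 m/day.
In each layer the seepage velocity is v_i = q/n_i, so the layer transit time is t_i = b_i·n_i / q:
  layer 1 (fractured sandstone): t_1 = 6.87 × 0.14 / 0.0006645 = 1447 d
  layer 2 (fine sand): t_2 = 10.3 × 0.30 / 0.0006645 = 4650 d
  layer 3 (clay): t_3 = 5.65 × 0.06 / 0.0006645 = 510.2 d
  layer 4 (medium sand): t_4 = 13.4 × 0.25 / 0.0006645 = 5041 d
Total t = Σ t_i = 11649 days = 31.89 years.

31.9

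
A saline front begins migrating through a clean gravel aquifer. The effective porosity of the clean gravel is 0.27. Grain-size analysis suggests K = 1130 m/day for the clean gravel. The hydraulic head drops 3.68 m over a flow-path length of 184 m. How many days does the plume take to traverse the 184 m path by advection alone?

Hydraulic gradient i = Δh / L = 3.68 / 184 = 0.02000.
Darcy flux q = K · i = 1130 × 0.02000 = 22.60 m/day.
Seepage velocity v = q / n_e = 22.60 / 0.27 = 83.70 m/day.
Travel time t = L / v = 184 / 83.70 = 2.198 days.

2.20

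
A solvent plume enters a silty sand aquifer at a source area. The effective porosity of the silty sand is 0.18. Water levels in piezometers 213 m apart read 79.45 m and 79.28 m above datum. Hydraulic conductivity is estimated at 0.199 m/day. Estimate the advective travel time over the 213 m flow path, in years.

Hydraulic gradient i = (79.45 − 79.28) / 213 = 0.17 / 213 = 0.0007981.
Darcy flux q = K · i = 0.1990 × 0.0007981 = 0.0001588 m/day.
Seepage velocity v = q / n_e = 0.0001588 / 0.18 = 0.0008824 m/day.
Travel time t = L / v = 213 / 0.0008824 = 2.414e+05 days = 660.9 years.

661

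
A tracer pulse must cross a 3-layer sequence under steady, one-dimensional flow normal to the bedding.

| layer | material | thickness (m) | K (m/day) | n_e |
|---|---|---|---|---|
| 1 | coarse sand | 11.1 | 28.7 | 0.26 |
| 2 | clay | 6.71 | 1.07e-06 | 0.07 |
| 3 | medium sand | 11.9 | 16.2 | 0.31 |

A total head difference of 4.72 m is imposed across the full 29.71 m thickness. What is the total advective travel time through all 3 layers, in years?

With flow normal to the layers, continuity requires the same specific discharge q through every layer.
Σ(b_i/K_i) = 11.1/28.7 + 6.71/1.07e-06 + 11.9/16.2 = 6.271e+06 d.
q = Δh / Σ(b_i/K_i) = 4.72 / 6.271e+06 = 7.527e-07 m/day.
In each layer the seepage velocity is v_i = q/n_i, so the layer transit time is t_i = b_i·n_i / q:
  layer 1 (coarse sand): t_1 = 11.1 × 0.26 / 7.527e-07 = 3.834e+06 d
  layer 2 (clay): t_2 = 6.71 × 0.07 / 7.527e-07 = 6.240e+05 d
  layer 3 (medium sand): t_3 = 11.9 × 0.31 / 7.527e-07 = 4.901e+06 d
Total t = Σ t_i = 9.360e+06 days = 25625 years.

25600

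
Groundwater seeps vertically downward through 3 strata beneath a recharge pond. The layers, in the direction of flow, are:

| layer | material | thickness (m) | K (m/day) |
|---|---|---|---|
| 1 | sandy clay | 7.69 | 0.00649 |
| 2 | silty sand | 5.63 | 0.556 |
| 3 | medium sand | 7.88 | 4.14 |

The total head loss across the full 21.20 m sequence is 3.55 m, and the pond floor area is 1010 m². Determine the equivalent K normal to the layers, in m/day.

Flow is perpendicular to layering, so the layers act in series and the equivalent K is the thickness-weighted harmonic mean.
Total thickness L = 7.69 + 5.63 + 7.88 = 21.20 m.
Σ(b_i/K_i) = 7.69/0.00649 + 5.63/0.556 + 7.88/4.14 = 1197 d.
K_eq = L / Σ(b_i/K_i) = 21.20 / 1197 = 0.01771 m/day.

0.0177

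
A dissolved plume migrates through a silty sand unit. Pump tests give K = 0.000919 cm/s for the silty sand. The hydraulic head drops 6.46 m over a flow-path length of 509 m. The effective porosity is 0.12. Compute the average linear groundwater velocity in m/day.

Convert K: 0.000919 cm/s × 864 = 0.7940 m/day.
Hydraulic gradient i = Δh / L = 6.46 / 509 = 0.01269.
Darcy flux q = K · i = 0.7940 × 0.01269 = 0.01008 m/day.
Seepage velocity v = q / n_e = 0.01008 / 0.12 = 0.08398 m/day.

0.0840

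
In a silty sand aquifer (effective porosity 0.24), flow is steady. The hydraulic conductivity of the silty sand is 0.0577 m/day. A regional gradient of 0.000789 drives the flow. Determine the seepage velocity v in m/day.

0.000190

Hydraulic gradient i = 0.000789.
Darcy flux q = K · i = 0.05770 × 0.0007890 = 4.553e-05 m/day.
Seepage velocity v = q / n_e = 4.553e-05 / 0.24 = 0.0001897 m/day.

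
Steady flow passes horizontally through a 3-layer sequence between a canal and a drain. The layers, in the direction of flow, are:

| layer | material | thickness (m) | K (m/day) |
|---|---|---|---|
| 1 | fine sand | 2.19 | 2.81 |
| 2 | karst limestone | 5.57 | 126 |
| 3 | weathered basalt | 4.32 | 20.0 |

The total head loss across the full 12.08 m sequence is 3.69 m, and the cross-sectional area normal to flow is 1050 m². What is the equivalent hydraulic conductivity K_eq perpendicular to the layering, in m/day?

Flow is perpendicular to layering, so the layers act in series and the equivalent K is the thickness-weighted harmonic mean.
Total thickness L = 2.19 + 5.57 + 4.32 = 12.08 m.
Σ(b_i/K_i) = 2.19/2.81 + 5.57/126 + 4.32/20.0 = 1.040 d.
K_eq = L / Σ(b_i/K_i) = 12.08 / 1.040 = 11.62 m/day.

11.6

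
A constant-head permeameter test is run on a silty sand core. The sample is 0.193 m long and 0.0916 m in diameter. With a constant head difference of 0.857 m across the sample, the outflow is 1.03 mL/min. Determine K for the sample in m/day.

Cross-sectional area A = π·(d/2)² = π × (0.0916/2)² = 0.006590 m².
Convert discharge: 1.03 mL/min = 1.717e-08 m³/s.
Darcy's law rearranged: K = Q·L / (A·Δh) = 1.717e-08 × 0.193 / (0.006590 × 0.857) = 5.867e-07 m/s = 0.05069 m/day.

0.0507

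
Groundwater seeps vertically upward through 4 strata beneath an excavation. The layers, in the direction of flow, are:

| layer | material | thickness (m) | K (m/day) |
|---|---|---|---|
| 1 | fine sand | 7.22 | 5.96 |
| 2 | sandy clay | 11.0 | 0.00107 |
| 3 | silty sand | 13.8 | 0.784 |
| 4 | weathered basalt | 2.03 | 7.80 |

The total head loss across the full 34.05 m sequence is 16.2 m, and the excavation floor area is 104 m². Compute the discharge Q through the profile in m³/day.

0.164

Flow is perpendicular to layering, so the layers act in series and the equivalent K is the thickness-weighted harmonic mean.
Total thickness L = 7.22 + 11.0 + 13.8 + 2.03 = 34.05 m.
Σ(b_i/K_i) = 7.22/5.96 + 11.0/0.00107 + 13.8/0.784 + 2.03/7.80 = 10299 d.
K_eq = L / Σ(b_i/K_i) = 34.05 / 10299 = 0.003306 m/day.
Q = K_eq · A · (Δh/L) = 0.003306 × 104 × (16.2/34.05) = 0.1636 m³/day.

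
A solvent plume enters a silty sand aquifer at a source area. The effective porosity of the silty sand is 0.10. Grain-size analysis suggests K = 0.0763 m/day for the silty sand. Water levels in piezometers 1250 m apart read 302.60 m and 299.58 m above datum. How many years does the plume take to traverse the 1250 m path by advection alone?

Hydraulic gradient i = (302.60 − 299.58) / 1250 = 3.02 / 1250 = 0.002416.
Darcy flux q = K · i = 0.07630 × 0.002416 = 0.0001843 m/day.
Seepage velocity v = q / n_e = 0.0001843 / 0.10 = 0.001843 m/day.
Travel time t = L / v = 1250 / 0.001843 = 6.781e+05 days = 1857 years.

1860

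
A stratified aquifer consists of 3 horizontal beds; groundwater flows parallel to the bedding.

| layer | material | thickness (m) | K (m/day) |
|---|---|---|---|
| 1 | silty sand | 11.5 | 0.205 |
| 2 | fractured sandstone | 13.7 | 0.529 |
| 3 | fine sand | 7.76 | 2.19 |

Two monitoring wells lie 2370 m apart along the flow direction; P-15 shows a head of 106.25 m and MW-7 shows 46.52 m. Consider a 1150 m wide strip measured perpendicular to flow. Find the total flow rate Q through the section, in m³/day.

771

Flow is parallel to layering, so each bed carries its own Darcy discharge and the transmissivities add.
Σ(K_i·b_i) = 0.205×11.5 + 0.529×13.7 + 2.19×7.76 = 26.60 m²/day.
Hydraulic gradient i = (106.25 − 46.52) / 2370 = 59.73 / 2370 = 0.02520.
Q = Σ(K_i·b_i) · W · i = 26.60 × 1150 × 0.02520 = 770.9 m³/day.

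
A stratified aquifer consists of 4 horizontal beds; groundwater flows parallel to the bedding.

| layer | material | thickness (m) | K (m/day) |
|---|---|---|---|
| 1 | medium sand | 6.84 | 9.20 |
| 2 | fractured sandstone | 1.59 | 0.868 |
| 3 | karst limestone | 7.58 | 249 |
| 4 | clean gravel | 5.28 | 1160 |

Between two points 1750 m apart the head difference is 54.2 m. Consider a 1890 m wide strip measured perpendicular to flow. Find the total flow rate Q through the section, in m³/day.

473000

Flow is parallel to layering, so each bed carries its own Darcy discharge and the transmissivities add.
Σ(K_i·b_i) = 9.20×6.84 + 0.868×1.59 + 249×7.58 + 1160×5.28 = 8077 m²/day.
Hydraulic gradient i = Δh / L = 54.2 / 1750 = 0.03097.
Q = Σ(K_i·b_i) · W · i = 8077 × 1890 × 0.03097 = 4.728e+05 m³/day.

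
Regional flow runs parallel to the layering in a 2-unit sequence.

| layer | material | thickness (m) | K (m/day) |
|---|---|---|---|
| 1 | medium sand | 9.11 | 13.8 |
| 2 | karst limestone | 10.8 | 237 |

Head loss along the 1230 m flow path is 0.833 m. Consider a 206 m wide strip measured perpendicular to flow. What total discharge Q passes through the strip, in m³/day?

Flow is parallel to layering, so each bed carries its own Darcy discharge and the transmissivities add.
Σ(K_i·b_i) = 13.8×9.11 + 237×10.8 = 2685 m²/day.
Hydraulic gradient i = Δh / L = 0.833 / 1230 = 0.0006772.
Q = Σ(K_i·b_i) · W · i = 2685 × 206 × 0.0006772 = 374.6 m³/day.

375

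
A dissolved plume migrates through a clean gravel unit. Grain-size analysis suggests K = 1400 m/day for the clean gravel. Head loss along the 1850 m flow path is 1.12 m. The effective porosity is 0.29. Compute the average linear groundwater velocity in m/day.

Hydraulic gradient i = Δh / L = 1.12 / 1850 = 0.0006054.
Darcy flux q = K · i = 1400 × 0.0006054 = 0.8476 m/day.
Seepage velocity v = q / n_e = 0.8476 / 0.29 = 2.923 m/day.

2.92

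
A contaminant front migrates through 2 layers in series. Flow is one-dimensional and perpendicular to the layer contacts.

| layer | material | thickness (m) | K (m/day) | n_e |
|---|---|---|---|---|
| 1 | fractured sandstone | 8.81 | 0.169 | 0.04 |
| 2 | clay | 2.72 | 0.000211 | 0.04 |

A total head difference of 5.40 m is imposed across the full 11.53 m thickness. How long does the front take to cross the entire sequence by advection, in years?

With flow normal to the layers, continuity requires the same specific discharge q through every layer.
Σ(b_i/K_i) = 8.81/0.169 + 2.72/0.000211 = 12943 d.
q = Δh / Σ(b_i/K_i) = 5.40 / 12943 = 0.0004172 m/day.
In each layer the seepage velocity is v_i = q/n_i, so the layer transit time is t_i = b_i·n_i / q:
  layer 1 (fractured sandstone): t_1 = 8.81 × 0.04 / 0.0004172 = 844.7 d
  layer 2 (clay): t_2 = 2.72 × 0.04 / 0.0004172 = 260.8 d
Total t = Σ t_i = 1105 days = 3.027 years.

3.03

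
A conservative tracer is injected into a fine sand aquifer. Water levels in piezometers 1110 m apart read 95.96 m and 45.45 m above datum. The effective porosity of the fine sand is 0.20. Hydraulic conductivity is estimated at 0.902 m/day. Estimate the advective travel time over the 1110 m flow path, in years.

14.8

Hydraulic gradient i = (95.96 − 45.45) / 1110 = 50.51 / 1110 = 0.04550.
Darcy flux q = K · i = 0.9020 × 0.04550 = 0.04105 m/day.
Seepage velocity v = q / n_e = 0.04105 / 0.20 = 0.2052 m/day.
Travel time t = L / v = 1110 / 0.2052 = 5409 days = 14.81 years.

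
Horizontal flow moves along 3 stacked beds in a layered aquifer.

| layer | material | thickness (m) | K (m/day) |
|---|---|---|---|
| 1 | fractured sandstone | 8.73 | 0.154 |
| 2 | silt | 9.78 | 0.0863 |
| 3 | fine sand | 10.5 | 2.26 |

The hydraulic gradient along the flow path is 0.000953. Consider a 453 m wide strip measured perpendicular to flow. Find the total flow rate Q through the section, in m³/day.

11.2

Flow is parallel to layering, so each bed carries its own Darcy discharge and the transmissivities add.
Σ(K_i·b_i) = 0.154×8.73 + 0.0863×9.78 + 2.26×10.5 = 25.92 m²/day.
Hydraulic gradient i = 0.000953.
Q = Σ(K_i·b_i) · W · i = 25.92 × 453 × 0.0009530 = 11.19 m³/day.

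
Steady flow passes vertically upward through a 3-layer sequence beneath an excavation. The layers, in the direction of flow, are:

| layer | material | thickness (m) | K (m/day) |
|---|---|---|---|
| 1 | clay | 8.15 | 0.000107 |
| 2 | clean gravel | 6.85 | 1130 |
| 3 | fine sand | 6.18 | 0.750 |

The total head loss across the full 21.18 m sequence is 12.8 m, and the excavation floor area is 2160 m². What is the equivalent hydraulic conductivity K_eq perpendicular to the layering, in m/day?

Flow is perpendicular to layering, so the layers act in series and the equivalent K is the thickness-weighted harmonic mean.
Total thickness L = 8.15 + 6.85 + 6.18 = 21.18 m.
Σ(b_i/K_i) = 8.15/0.000107 + 6.85/1130 + 6.18/0.750 = 76176 d.
K_eq = L / Σ(b_i/K_i) = 21.18 / 76176 = 0.0002780 m/day.

0.000278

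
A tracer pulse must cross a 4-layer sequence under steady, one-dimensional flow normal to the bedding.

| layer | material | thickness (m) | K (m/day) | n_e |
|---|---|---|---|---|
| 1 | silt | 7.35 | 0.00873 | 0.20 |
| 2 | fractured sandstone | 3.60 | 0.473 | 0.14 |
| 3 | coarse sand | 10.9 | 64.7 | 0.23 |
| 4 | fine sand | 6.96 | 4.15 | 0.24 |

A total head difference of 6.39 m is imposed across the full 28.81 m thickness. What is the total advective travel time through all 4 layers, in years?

2.24

With flow normal to the layers, continuity requires the same specific discharge q through every layer.
Σ(b_i/K_i) = 7.35/0.00873 + 3.60/0.473 + 10.9/64.7 + 6.96/4.15 = 851.4 d.
q = Δh / Σ(b_i/K_i) = 6.39 / 851.4 = 0.007505 m/day.
In each layer the seepage velocity is v_i = q/n_i, so the layer transit time is t_i = b_i·n_i / q:
  layer 1 (silt): t_1 = 7.35 × 0.20 / 0.007505 = 195.9 d
  layer 2 (fractured sandstone): t_2 = 3.60 × 0.14 / 0.007505 = 67.15 d
  layer 3 (coarse sand): t_3 = 10.9 × 0.23 / 0.007505 = 334.0 d
  layer 4 (fine sand): t_4 = 6.96 × 0.24 / 0.007505 = 222.6 d
Total t = Σ t_i = 819.6 days = 2.244 years.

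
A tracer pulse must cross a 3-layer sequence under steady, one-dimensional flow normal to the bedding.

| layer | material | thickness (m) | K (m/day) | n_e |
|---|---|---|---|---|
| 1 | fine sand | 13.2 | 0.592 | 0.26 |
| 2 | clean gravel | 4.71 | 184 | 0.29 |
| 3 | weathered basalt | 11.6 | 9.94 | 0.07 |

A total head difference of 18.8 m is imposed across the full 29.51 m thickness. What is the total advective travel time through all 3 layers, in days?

With flow normal to the layers, continuity requires the same specific discharge q through every layer.
Σ(b_i/K_i) = 13.2/0.592 + 4.71/184 + 11.6/9.94 = 23.49 d.
q = Δh / Σ(b_i/K_i) = 18.8 / 23.49 = 0.8003 m/day.
In each layer the seepage velocity is v_i = q/n_i, so the layer transit time is t_i = b_i·n_i / q:
  layer 1 (fine sand): t_1 = 13.2 × 0.26 / 0.8003 = 4.288 d
  layer 2 (clean gravel): t_2 = 4.71 × 0.29 / 0.8003 = 1.707 d
  layer 3 (weathered basalt): t_3 = 11.6 × 0.07 / 0.8003 = 1.015 d
Total t = Σ t_i = 7.009 days.

7.01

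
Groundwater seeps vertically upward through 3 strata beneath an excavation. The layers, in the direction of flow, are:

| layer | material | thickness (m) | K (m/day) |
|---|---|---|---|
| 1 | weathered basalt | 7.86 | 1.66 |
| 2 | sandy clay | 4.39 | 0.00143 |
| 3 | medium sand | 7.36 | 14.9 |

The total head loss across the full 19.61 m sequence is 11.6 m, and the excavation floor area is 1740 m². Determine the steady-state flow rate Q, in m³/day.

Flow is perpendicular to layering, so the layers act in series and the equivalent K is the thickness-weighted harmonic mean.
Total thickness L = 7.86 + 4.39 + 7.36 = 19.61 m.
Σ(b_i/K_i) = 7.86/1.66 + 4.39/0.00143 + 7.36/14.9 = 3075 d.
K_eq = L / Σ(b_i/K_i) = 19.61 / 3075 = 0.006377 m/day.
Q = K_eq · A · (Δh/L) = 0.006377 × 1740 × (11.6/19.61) = 6.564 m³/day.

6.56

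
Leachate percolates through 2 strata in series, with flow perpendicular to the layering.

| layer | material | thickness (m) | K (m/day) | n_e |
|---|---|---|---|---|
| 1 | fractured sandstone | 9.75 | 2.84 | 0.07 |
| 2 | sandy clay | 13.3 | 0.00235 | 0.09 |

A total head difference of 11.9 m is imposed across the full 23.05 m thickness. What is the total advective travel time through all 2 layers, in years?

2.45

With flow normal to the layers, continuity requires the same specific discharge q through every layer.
Σ(b_i/K_i) = 9.75/2.84 + 13.3/0.00235 = 5663 d.
q = Δh / Σ(b_i/K_i) = 11.9 / 5663 = 0.002101 m/day.
In each layer the seepage velocity is v_i = q/n_i, so the layer transit time is t_i = b_i·n_i / q:
  layer 1 (fractured sandstone): t_1 = 9.75 × 0.07 / 0.002101 = 324.8 d
  layer 2 (sandy clay): t_2 = 13.3 × 0.09 / 0.002101 = 569.6 d
Total t = Σ t_i = 894.4 days = 2.449 years.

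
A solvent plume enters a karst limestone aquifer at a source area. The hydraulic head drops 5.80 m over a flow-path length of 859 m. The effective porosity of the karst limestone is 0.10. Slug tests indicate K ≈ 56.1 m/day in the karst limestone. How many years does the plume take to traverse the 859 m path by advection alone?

0.621

Hydraulic gradient i = Δh / L = 5.80 / 859 = 0.006752.
Darcy flux q = K · i = 56.10 × 0.006752 = 0.3788 m/day.
Seepage velocity v = q / n_e = 0.3788 / 0.10 = 3.788 m/day.
Travel time t = L / v = 859 / 3.788 = 226.8 days = 0.6209 years.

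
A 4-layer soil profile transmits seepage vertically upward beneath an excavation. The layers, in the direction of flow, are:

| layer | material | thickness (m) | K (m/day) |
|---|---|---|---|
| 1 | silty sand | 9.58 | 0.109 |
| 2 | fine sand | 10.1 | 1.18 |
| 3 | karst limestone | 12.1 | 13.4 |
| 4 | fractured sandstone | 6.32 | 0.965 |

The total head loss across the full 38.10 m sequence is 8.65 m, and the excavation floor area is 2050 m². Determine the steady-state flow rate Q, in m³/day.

171

Flow is perpendicular to layering, so the layers act in series and the equivalent K is the thickness-weighted harmonic mean.
Total thickness L = 9.58 + 10.1 + 12.1 + 6.32 = 38.10 m.
Σ(b_i/K_i) = 9.58/0.109 + 10.1/1.18 + 12.1/13.4 + 6.32/0.965 = 103.9 d.
K_eq = L / Σ(b_i/K_i) = 38.10 / 103.9 = 0.3667 m/day.
Q = K_eq · A · (Δh/L) = 0.3667 × 2050 × (8.65/38.10) = 170.7 m³/day.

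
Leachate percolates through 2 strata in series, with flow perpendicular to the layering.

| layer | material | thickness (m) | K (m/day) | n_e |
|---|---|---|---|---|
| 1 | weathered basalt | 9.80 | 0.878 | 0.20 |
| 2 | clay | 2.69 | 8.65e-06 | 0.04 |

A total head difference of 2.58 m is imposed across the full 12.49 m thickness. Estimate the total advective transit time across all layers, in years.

With flow normal to the layers, continuity requires the same specific discharge q through every layer.
Σ(b_i/K_i) = 9.80/0.878 + 2.69/8.65e-06 = 3.110e+05 d.
q = Δh / Σ(b_i/K_i) = 2.58 / 3.110e+05 = 8.296e-06 m/day.
In each layer the seepage velocity is v_i = q/n_i, so the layer transit time is t_i = b_i·n_i / q:
  layer 1 (weathered basalt): t_1 = 9.80 × 0.20 / 8.296e-06 = 2.363e+05 d
  layer 2 (clay): t_2 = 2.69 × 0.04 / 8.296e-06 = 12970 d
Total t = Σ t_i = 2.492e+05 days = 682.4 years.

682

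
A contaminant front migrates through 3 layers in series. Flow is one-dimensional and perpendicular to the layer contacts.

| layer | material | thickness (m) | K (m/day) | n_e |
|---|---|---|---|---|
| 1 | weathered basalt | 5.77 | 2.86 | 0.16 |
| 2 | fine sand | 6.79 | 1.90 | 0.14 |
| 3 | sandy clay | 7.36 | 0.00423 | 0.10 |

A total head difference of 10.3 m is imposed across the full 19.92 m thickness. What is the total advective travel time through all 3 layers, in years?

With flow normal to the layers, continuity requires the same specific discharge q through every layer.
Σ(b_i/K_i) = 5.77/2.86 + 6.79/1.90 + 7.36/0.00423 = 1746 d.
q = Δh / Σ(b_i/K_i) = 10.3 / 1746 = 0.005901 m/day.
In each layer the seepage velocity is v_i = q/n_i, so the layer transit time is t_i = b_i·n_i / q:
  layer 1 (weathered basalt): t_1 = 5.77 × 0.16 / 0.005901 = 156.5 d
  layer 2 (fine sand): t_2 = 6.79 × 0.14 / 0.005901 = 161.1 d
  layer 3 (sandy clay): t_3 = 7.36 × 0.10 / 0.005901 = 124.7 d
Total t = Σ t_i = 442.3 days = 1.211 years.

1.21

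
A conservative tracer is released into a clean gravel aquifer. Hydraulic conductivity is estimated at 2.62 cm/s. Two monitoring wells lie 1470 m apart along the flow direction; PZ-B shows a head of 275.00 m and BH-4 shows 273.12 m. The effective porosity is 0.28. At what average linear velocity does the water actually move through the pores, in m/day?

10.3

Convert K: 2.62 cm/s × 864 = 2264 m/day.
Hydraulic gradient i = (275.00 − 273.12) / 1470 = 1.88 / 1470 = 0.001279.
Darcy flux q = K · i = 2264 × 0.001279 = 2.895 m/day.
Seepage velocity v = q / n_e = 2.895 / 0.28 = 10.34 m/day.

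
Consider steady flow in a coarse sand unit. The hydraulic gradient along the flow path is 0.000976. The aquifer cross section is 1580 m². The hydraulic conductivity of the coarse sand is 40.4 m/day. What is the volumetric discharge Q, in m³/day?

Hydraulic gradient i = 0.000976.
Darcy's law: Q = K · A · i = 40.40 × 1580 × 0.0009760 = 62.30 m³/day.

62.3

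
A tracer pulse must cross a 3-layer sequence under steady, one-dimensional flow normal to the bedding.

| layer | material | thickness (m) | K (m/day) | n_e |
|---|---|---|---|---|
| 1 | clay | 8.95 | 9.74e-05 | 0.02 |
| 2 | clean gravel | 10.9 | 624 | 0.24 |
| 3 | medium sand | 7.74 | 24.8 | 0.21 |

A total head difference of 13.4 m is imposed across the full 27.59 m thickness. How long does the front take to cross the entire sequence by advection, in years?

With flow normal to the layers, continuity requires the same specific discharge q through every layer.
Σ(b_i/K_i) = 8.95/9.74e-05 + 10.9/624 + 7.74/24.8 = 91889 d.
q = Δh / Σ(b_i/K_i) = 13.4 / 91889 = 0.0001458 m/day.
In each layer the seepage velocity is v_i = q/n_i, so the layer transit time is t_i = b_i·n_i / q:
  layer 1 (clay): t_1 = 8.95 × 0.02 / 0.0001458 = 1227 d
  layer 2 (clean gravel): t_2 = 10.9 × 0.24 / 0.0001458 = 17939 d
  layer 3 (medium sand): t_3 = 7.74 × 0.21 / 0.0001458 = 11146 d
Total t = Σ t_i = 30313 days = 82.99 years.

83.0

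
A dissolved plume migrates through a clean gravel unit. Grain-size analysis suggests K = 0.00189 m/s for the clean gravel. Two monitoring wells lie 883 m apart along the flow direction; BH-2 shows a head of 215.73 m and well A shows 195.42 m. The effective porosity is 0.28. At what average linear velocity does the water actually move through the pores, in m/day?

13.4

Convert K: 0.00189 m/s × 86400 = 163.3 m/day.
Hydraulic gradient i = (215.73 − 195.42) / 883 = 20.31 / 883 = 0.02300.
Darcy flux q = K · i = 163.3 × 0.02300 = 3.756 m/day.
Seepage velocity v = q / n_e = 3.756 / 0.28 = 13.41 m/day.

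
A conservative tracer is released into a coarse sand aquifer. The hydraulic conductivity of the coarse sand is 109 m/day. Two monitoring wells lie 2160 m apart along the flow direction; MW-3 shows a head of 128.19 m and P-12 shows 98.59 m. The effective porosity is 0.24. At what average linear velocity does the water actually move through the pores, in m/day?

6.22

Hydraulic gradient i = (128.19 − 98.59) / 2160 = 29.6 / 2160 = 0.01370.
Darcy flux q = K · i = 109.0 × 0.01370 = 1.494 m/day.
Seepage velocity v = q / n_e = 1.494 / 0.24 = 6.224 m/day.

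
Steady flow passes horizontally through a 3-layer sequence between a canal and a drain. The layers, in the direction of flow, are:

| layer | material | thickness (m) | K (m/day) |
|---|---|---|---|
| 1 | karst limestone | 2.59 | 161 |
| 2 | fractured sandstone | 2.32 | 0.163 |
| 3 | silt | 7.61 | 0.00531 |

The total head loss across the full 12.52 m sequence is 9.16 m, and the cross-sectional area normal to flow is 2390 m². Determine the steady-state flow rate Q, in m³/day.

15.1

Flow is perpendicular to layering, so the layers act in series and the equivalent K is the thickness-weighted harmonic mean.
Total thickness L = 2.59 + 2.32 + 7.61 = 12.52 m.
Σ(b_i/K_i) = 2.59/161 + 2.32/0.163 + 7.61/0.00531 = 1447 d.
K_eq = L / Σ(b_i/K_i) = 12.52 / 1447 = 0.008650 m/day.
Q = K_eq · A · (Δh/L) = 0.008650 × 2390 × (9.16/12.52) = 15.13 m³/day.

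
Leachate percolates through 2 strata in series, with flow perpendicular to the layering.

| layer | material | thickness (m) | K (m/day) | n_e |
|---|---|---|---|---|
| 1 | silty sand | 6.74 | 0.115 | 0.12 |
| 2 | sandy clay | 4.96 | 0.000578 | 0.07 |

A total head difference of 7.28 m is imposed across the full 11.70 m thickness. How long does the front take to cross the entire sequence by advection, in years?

3.76

With flow normal to the layers, continuity requires the same specific discharge q through every layer.
Σ(b_i/K_i) = 6.74/0.115 + 4.96/0.000578 = 8640 d.
q = Δh / Σ(b_i/K_i) = 7.28 / 8640 = 0.0008426 m/day.
In each layer the seepage velocity is v_i = q/n_i, so the layer transit time is t_i = b_i·n_i / q:
  layer 1 (silty sand): t_1 = 6.74 × 0.12 / 0.0008426 = 959.9 d
  layer 2 (sandy clay): t_2 = 4.96 × 0.07 / 0.0008426 = 412.1 d
Total t = Σ t_i = 1372 days = 3.756 years.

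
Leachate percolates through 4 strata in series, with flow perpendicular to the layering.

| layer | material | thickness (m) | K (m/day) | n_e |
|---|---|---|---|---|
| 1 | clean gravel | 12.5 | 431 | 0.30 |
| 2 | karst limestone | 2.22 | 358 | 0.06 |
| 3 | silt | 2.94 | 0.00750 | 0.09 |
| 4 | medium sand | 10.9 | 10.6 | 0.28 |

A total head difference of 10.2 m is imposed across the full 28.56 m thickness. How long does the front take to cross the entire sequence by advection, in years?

With flow normal to the layers, continuity requires the same specific discharge q through every layer.
Σ(b_i/K_i) = 12.5/431 + 2.22/358 + 2.94/0.00750 + 10.9/10.6 = 393.1 d.
q = Δh / Σ(b_i/K_i) = 10.2 / 393.1 = 0.02595 m/day.
In each layer the seepage velocity is v_i = q/n_i, so the layer transit time is t_i = b_i·n_i / q:
  layer 1 (clean gravel): t_1 = 12.5 × 0.30 / 0.02595 = 144.5 d
  layer 2 (karst limestone): t_2 = 2.22 × 0.06 / 0.02595 = 5.133 d
  layer 3 (silt): t_3 = 2.94 × 0.09 / 0.02595 = 10.20 d
  layer 4 (medium sand): t_4 = 10.9 × 0.28 / 0.02595 = 117.6 d
Total t = Σ t_i = 277.4 days = 0.7596 years.

0.760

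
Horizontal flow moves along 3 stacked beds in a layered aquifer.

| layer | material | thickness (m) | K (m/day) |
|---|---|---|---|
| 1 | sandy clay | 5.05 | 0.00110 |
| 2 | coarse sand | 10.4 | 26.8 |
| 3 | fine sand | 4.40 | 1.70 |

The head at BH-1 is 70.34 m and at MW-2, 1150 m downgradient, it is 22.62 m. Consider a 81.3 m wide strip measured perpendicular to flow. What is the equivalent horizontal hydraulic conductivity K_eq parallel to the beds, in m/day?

Flow is parallel to layering, so each bed carries its own Darcy discharge and the transmissivities add.
Σ(K_i·b_i) = 0.00110×5.05 + 26.8×10.4 + 1.70×4.40 = 286.2 m²/day.
Total thickness b = 19.85 m, so K_eq = Σ(K_i·b_i)/b = 14.42 m/day.

14.4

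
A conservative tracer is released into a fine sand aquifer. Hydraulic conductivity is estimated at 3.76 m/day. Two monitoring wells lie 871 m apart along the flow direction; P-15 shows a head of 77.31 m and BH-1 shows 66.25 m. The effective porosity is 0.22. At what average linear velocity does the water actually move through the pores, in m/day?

Hydraulic gradient i = (77.31 − 66.25) / 871 = 11.06 / 871 = 0.01270.
Darcy flux q = K · i = 3.760 × 0.01270 = 0.04774 m/day.
Seepage velocity v = q / n_e = 0.04774 / 0.22 = 0.2170 m/day.

0.217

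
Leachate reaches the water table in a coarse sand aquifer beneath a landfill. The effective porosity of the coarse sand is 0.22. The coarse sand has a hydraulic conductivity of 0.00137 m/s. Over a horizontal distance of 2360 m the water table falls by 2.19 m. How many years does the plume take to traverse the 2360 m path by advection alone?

Convert K: 0.00137 m/s × 86400 = 118.4 m/day.
Hydraulic gradient i = Δh / L = 2.19 / 2360 = 0.0009280.
Darcy flux q = K · i = 118.4 × 0.0009280 = 0.1098 m/day.
Seepage velocity v = q / n_e = 0.1098 / 0.22 = 0.4993 m/day.
Travel time t = L / v = 2360 / 0.4993 = 4727 days = 12.94 years.

12.9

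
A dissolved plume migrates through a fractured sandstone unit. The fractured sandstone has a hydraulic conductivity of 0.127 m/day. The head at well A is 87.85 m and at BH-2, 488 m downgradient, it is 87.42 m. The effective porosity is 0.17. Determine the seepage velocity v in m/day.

Hydraulic gradient i = (87.85 − 87.42) / 488 = 0.43 / 488 = 0.0008811.
Darcy flux q = K · i = 0.1270 × 0.0008811 = 0.0001119 m/day.
Seepage velocity v = q / n_e = 0.0001119 / 0.17 = 0.0006583 m/day.

0.000658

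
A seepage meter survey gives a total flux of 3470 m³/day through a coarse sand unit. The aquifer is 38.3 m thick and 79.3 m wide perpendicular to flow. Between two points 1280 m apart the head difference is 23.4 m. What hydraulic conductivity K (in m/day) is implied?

62.5

Cross-sectional area A = 79.3 × 38.3 = 3037 m².
Hydraulic gradient i = Δh / L = 23.4 / 1280 = 0.01828.
From Q = K·A·i, K = Q / (A·i) = 3470 / (3037 × 0.01828) = 62.50 m/day.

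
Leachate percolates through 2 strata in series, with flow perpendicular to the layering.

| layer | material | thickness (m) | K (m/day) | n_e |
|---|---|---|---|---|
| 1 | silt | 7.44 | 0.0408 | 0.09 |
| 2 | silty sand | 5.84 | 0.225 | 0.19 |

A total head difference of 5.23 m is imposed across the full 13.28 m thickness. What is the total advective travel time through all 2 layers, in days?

70.9

With flow normal to the layers, continuity requires the same specific discharge q through every layer.
Σ(b_i/K_i) = 7.44/0.0408 + 5.84/0.225 = 208.3 d.
q = Δh / Σ(b_i/K_i) = 5.23 / 208.3 = 0.02511 m/day.
In each layer the seepage velocity is v_i = q/n_i, so the layer transit time is t_i = b_i·n_i / q:
  layer 1 (silt): t_1 = 7.44 × 0.09 / 0.02511 = 26.67 d
  layer 2 (silty sand): t_2 = 5.84 × 0.19 / 0.02511 = 44.19 d
Total t = Σ t_i = 70.86 days.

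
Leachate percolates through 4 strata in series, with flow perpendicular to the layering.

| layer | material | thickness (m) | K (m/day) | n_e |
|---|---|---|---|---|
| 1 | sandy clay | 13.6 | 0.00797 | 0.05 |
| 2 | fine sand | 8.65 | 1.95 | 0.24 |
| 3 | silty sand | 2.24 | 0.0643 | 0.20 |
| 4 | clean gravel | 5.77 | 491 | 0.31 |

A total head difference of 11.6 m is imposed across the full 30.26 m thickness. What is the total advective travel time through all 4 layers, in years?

2.06

With flow normal to the layers, continuity requires the same specific discharge q through every layer.
Σ(b_i/K_i) = 13.6/0.00797 + 8.65/1.95 + 2.24/0.0643 + 5.77/491 = 1746 d.
q = Δh / Σ(b_i/K_i) = 11.6 / 1746 = 0.006645 m/day.
In each layer the seepage velocity is v_i = q/n_i, so the layer transit time is t_i = b_i·n_i / q:
  layer 1 (sandy clay): t_1 = 13.6 × 0.05 / 0.006645 = 102.3 d
  layer 2 (fine sand): t_2 = 8.65 × 0.24 / 0.006645 = 312.4 d
  layer 3 (silty sand): t_3 = 2.24 × 0.20 / 0.006645 = 67.42 d
  layer 4 (clean gravel): t_4 = 5.77 × 0.31 / 0.006645 = 269.2 d
Total t = Σ t_i = 751.4 days = 2.057 years.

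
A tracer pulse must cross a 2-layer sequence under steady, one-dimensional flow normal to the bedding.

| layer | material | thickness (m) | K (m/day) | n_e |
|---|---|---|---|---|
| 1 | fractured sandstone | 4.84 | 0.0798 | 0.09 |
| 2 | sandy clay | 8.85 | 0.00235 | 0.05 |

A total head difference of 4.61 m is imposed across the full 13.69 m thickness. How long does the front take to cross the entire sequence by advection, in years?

With flow normal to the layers, continuity requires the same specific discharge q through every layer.
Σ(b_i/K_i) = 4.84/0.0798 + 8.85/0.00235 = 3827 d.
q = Δh / Σ(b_i/K_i) = 4.61 / 3827 = 0.001205 m/day.
In each layer the seepage velocity is v_i = q/n_i, so the layer transit time is t_i = b_i·n_i / q:
  layer 1 (fractured sandstone): t_1 = 4.84 × 0.09 / 0.001205 = 361.6 d
  layer 2 (sandy clay): t_2 = 8.85 × 0.05 / 0.001205 = 367.3 d
Total t = Σ t_i = 728.9 days = 1.996 years.

2.00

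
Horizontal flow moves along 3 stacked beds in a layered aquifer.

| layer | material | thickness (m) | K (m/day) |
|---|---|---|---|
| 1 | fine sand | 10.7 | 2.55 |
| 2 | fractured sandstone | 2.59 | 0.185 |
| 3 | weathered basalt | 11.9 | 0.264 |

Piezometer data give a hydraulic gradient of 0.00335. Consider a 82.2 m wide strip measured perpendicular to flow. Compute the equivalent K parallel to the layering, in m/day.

Flow is parallel to layering, so each bed carries its own Darcy discharge and the transmissivities add.
Σ(K_i·b_i) = 2.55×10.7 + 0.185×2.59 + 0.264×11.9 = 30.91 m²/day.
Total thickness b = 25.19 m, so K_eq = Σ(K_i·b_i)/b = 1.227 m/day.

1.23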